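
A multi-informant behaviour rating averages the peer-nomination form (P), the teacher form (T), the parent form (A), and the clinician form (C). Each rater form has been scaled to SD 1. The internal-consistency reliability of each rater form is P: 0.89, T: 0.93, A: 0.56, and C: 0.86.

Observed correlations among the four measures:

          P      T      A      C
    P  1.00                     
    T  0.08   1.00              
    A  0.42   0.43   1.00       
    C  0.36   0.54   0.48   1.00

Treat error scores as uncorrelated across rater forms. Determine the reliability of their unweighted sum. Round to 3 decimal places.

Var(P+T+A+C) = 4 + 2·[0.08 + 0.42 + 0.36 + 0.43 + 0.54 + 0.48] = 4 + 4.62 = 8.62.
Because errors are independent across components, Cov(Tᵢ,Tⱼ) = Cov(Xᵢ,Xⱼ); the off-diagonal part of the true-score variance is the same as above.
True-score variance = [0.89 + 0.93 + 0.56 + 0.86] + 4.62 = 3.24 + 4.62 = 7.86.
Reliability = 7.86 / 8.62 = 0.912.

0.912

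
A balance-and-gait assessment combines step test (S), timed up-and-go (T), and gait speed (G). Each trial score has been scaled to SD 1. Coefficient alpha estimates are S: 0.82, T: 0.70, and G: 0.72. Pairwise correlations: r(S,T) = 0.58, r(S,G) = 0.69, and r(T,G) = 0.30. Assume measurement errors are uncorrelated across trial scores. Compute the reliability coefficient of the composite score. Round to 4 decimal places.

0.8762

Var(S+T+G) = 3 + 2·[0.58 + 0.69 + 0.30] = 3 + 3.14 = 6.14.
With uncorrelated errors the cross-covariances are all true-score covariance, so they carry over unchanged; only the diagonal terms shrink to ρᵢσᵢ².
True-score variance = [0.82 + 0.70 + 0.72] + 3.14 = 2.24 + 3.14 = 5.38.
Reliability = 5.38 / 6.14 = 0.8762.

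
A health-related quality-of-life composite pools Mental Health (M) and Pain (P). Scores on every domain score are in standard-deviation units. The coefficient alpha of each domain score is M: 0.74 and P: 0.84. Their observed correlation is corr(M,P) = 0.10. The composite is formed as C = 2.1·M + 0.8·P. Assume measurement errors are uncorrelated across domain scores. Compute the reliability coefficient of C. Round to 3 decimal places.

0.768

Var(C) = 2.1² + 0.8² + 2·[1.68·0.10] = 5.05 + 0.336 = 5.386.
Under uncorrelated errors the observed covariances equal the true-score covariances, so only the own-variance terms attenuate.
True-score variance = [2.1²·0.74 + 0.8²·0.84] + 0.336 = 3.801 + 0.336 = 4.137.
Reliability = 4.137 / 5.386 = 0.768.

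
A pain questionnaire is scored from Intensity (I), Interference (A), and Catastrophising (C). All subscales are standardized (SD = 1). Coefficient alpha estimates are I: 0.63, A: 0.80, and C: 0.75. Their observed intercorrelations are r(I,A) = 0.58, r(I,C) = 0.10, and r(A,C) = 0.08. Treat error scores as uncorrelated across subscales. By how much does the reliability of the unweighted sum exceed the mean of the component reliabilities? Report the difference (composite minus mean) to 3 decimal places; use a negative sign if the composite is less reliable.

0.092

Var(sum) = 3 + 1.52 = 4.52; true-score variance = 2.18 + 1.52 = 3.7; composite reliability = 0.8186.
Mean component reliability = 0.7267.
Difference = 0.8186 − 0.7267 = 0.092.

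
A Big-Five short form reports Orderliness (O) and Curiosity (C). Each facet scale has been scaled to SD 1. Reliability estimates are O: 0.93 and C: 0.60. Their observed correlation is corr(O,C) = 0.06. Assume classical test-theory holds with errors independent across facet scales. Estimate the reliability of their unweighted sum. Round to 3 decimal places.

Var(O+C) = 2 + 2·[0.06] = 2 + 0.12 = 2.12.
Under uncorrelated errors the observed covariances equal the true-score covariances, so only the own-variance terms attenuate.
True-score variance = [0.93 + 0.60] + 0.12 = 1.53 + 0.12 = 1.65.
Reliability = 1.65 / 2.12 = 0.778.

0.778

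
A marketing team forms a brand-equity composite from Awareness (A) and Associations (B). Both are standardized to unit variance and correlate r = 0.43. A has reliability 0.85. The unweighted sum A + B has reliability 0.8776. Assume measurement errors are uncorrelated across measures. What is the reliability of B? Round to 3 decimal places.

Var(A+B) = 2 + 2·0.43 = 2.860.
True-score variance = ρ_A + ρ_B + 2·0.43, so 0.8776 = (0.85 + ρ_B + 0.86) / 2.860.
ρ_B = 0.8776·2.860 − 0.85 − 0.86 = 0.800.

0.800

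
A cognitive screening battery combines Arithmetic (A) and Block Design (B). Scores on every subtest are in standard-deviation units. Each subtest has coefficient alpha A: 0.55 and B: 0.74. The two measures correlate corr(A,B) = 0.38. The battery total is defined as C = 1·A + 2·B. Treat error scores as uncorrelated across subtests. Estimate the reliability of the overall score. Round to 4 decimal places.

Var(C) = 1 + 2² + 2·[2·0.38] = 5 + 1.52 = 6.52.
Because errors are independent across components, Cov(Tᵢ,Tⱼ) = Cov(Xᵢ,Xⱼ); the off-diagonal part of the true-score variance is the same as above.
True-score variance = [0.55 + 2²·0.74] + 1.52 = 3.51 + 1.52 = 5.03.
Reliability = 5.03 / 6.52 = 0.7715.

0.7715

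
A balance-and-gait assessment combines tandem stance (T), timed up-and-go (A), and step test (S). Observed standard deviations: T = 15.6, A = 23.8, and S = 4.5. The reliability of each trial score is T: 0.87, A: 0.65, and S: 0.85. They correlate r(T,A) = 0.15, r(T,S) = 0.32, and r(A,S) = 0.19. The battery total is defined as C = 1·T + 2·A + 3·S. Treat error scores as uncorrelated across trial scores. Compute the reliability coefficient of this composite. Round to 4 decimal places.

0.7413

Var(C) = 15.6² + 2²·23.8² + 3²·4.5² + 2·[2·15.6·23.8·0.15 + 3·15.6·4.5·0.32 + 6·23.8·4.5·0.19] = 2691.37 + 601.74 = 3293.11.
Under uncorrelated errors the observed covariances equal the true-score covariances, so only the own-variance terms attenuate.
True-score variance = [15.6²·0.87 + 2²·23.8²·0.65 + 3²·4.5²·0.85] + 601.74 = 1839.38 + 601.74 = 2441.12.
Reliability = 2441.12 / 3293.11 = 0.7413.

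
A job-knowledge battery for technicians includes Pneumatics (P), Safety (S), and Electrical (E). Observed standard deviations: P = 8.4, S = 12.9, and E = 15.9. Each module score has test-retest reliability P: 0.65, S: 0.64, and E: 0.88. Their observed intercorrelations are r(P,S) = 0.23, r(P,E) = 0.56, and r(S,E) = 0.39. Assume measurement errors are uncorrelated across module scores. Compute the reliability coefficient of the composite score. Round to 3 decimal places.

Var(P+S+E) = 8.4² + 12.9² + 15.9² + 2·[8.4·12.9·0.23 + 8.4·15.9·0.56 + 12.9·15.9·0.39] = 489.78 + 359.419 = 849.199.
Under uncorrelated errors the observed covariances equal the true-score covariances, so only the own-variance terms attenuate.
True-score variance = [8.4²·0.65 + 12.9²·0.64 + 15.9²·0.88] + 359.419 = 374.839 + 359.419 = 734.258.
Reliability = 734.258 / 849.199 = 0.865.

0.865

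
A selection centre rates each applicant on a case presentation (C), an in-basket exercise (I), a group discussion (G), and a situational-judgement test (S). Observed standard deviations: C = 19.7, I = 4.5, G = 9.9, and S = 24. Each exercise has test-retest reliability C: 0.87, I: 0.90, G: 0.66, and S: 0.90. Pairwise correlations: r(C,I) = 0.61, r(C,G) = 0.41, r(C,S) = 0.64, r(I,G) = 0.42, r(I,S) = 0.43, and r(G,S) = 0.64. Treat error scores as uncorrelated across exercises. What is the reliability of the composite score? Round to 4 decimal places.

0.9400

Var(C+I+G+S) = 19.7² + 4.5² + 9.9² + 24² + 2·[19.7·4.5·0.61 + 19.7·9.9·0.41 + 19.7·24·0.64 + 4.5·9.9·0.42 + 4.5·24·0.43 + 9.9·24·0.64] = 1082.35 + 1307.69 = 2390.04.
Under uncorrelated errors the observed covariances equal the true-score covariances, so only the own-variance terms attenuate.
True-score variance = [19.7²·0.87 + 4.5²·0.90 + 9.9²·0.66 + 24²·0.90] + 1307.69 = 938.95 + 1307.69 = 2246.64.
Reliability = 2246.64 / 2390.04 = 0.9400.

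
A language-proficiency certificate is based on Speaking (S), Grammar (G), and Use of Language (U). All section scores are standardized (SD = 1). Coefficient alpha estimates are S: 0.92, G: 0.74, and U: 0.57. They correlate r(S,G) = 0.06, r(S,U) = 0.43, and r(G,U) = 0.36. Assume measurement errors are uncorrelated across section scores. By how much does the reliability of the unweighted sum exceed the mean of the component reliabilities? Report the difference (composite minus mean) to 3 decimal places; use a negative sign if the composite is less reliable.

0.093

Var(sum) = 3 + 1.7 = 4.7; true-score variance = 2.23 + 1.7 = 3.93; composite reliability = 0.8362.
Mean component reliability = 0.7433.
Difference = 0.8362 − 0.7433 = 0.093.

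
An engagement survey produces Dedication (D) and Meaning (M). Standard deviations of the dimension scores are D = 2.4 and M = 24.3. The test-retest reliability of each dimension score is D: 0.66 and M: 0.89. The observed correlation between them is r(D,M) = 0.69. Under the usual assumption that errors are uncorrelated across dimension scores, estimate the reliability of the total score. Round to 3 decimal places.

0.901

Var(D+M) = 2.4² + 24.3² + 2·[2.4·24.3·0.69] = 596.25 + 80.4816 = 676.732.
Because errors are independent across components, Cov(Tᵢ,Tⱼ) = Cov(Xᵢ,Xⱼ); the off-diagonal part of the true-score variance is the same as above.
True-score variance = [2.4²·0.66 + 24.3²·0.89] + 80.4816 = 529.338 + 80.4816 = 609.819.
Reliability = 609.819 / 676.732 = 0.901.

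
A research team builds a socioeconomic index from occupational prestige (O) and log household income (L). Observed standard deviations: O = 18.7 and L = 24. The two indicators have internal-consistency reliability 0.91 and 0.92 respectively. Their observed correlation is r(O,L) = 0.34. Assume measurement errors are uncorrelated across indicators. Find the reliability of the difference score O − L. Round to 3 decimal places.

0.875

Var(O−L) = 18.7² + 24² − 2·18.7·24·0.34 = 925.69 − 305.184 = 620.506.
Because errors are independent across components, Cov(Tᵢ,Tⱼ) = Cov(Xᵢ,Xⱼ); the off-diagonal part of the true-score variance is the same as above.
True-score variance = [18.7²·0.91 + 24²·0.92] − 305.184 = 848.138 − 305.184 = 542.954.
Reliability = 542.954 / 620.506 = 0.875.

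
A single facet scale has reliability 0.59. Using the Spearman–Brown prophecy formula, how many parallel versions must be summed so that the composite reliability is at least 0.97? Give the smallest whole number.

23

k ≥ ρ*(1−ρ₁)/(ρ₁(1−ρ*)) = 0.97·0.41 / (0.59·0.03) = 22.469.
Smallest integer k = 23.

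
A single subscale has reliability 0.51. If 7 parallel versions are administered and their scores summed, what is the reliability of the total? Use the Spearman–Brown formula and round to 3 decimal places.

0.879

ρ_k = kρ / (1 + (k−1)ρ) = 7·0.51 / (1 + 6·0.51) = 3.570 / 4.060 = 0.879.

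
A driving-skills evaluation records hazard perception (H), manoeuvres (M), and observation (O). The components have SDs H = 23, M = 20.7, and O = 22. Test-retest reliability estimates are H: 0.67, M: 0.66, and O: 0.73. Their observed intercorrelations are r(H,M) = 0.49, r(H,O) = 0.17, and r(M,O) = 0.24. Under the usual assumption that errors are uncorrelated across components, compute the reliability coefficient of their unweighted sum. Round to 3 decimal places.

0.804

Var(H+M+O) = 23² + 20.7² + 22² + 2·[23·20.7·0.49 + 23·22·0.17 + 20.7·22·0.24] = 1441.49 + 857.21 = 2298.7.
Because errors are independent across components, Cov(Tᵢ,Tⱼ) = Cov(Xᵢ,Xⱼ); the off-diagonal part of the true-score variance is the same as above.
True-score variance = [23²·0.67 + 20.7²·0.66 + 22²·0.73] + 857.21 = 990.553 + 857.21 = 1847.76.
Reliability = 1847.76 / 2298.7 = 0.804.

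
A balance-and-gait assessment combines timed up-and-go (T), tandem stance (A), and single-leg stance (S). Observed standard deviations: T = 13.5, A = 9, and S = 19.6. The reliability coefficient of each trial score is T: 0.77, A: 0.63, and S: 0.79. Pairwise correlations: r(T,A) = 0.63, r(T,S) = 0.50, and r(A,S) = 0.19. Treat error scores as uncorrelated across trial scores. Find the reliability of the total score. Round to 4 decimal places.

Var(T+A+S) = 13.5² + 9² + 19.6² + 2·[13.5·9·0.63 + 13.5·19.6·0.50 + 9·19.6·0.19] = 647.41 + 484.722 = 1132.13.
With uncorrelated errors the cross-covariances are all true-score covariance, so they carry over unchanged; only the diagonal terms shrink to ρᵢσᵢ².
True-score variance = [13.5²·0.77 + 9²·0.63 + 19.6²·0.79] + 484.722 = 494.849 + 484.722 = 979.571.
Reliability = 979.571 / 1132.13 = 0.8652.

0.8652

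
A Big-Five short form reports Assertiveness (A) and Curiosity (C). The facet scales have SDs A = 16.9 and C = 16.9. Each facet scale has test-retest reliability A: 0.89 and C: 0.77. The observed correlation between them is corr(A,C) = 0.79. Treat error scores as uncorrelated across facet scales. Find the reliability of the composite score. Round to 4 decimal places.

Var(A+C) = 16.9² + 16.9² + 2·[16.9·16.9·0.79] = 571.22 + 451.264 = 1022.48.
Because errors are independent across components, Cov(Tᵢ,Tⱼ) = Cov(Xᵢ,Xⱼ); the off-diagonal part of the true-score variance is the same as above.
True-score variance = [16.9²·0.89 + 16.9²·0.77] + 451.264 = 474.113 + 451.264 = 925.376.
Reliability = 925.376 / 1022.48 = 0.9050.

0.9050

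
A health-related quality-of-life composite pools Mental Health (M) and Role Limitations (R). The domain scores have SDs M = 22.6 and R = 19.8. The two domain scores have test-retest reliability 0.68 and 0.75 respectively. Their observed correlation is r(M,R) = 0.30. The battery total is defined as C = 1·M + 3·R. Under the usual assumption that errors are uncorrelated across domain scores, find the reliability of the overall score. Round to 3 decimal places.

Var(C) = 22.6² + 3²·19.8² + 2·[3·22.6·19.8·0.30] = 4039.12 + 805.464 = 4844.58.
Because errors are independent across components, Cov(Tᵢ,Tⱼ) = Cov(Xᵢ,Xⱼ); the off-diagonal part of the true-score variance is the same as above.
True-score variance = [22.6²·0.68 + 3²·19.8²·0.75] + 805.464 = 2993.59 + 805.464 = 3799.05.
Reliability = 3799.05 / 4844.58 = 0.784.

0.784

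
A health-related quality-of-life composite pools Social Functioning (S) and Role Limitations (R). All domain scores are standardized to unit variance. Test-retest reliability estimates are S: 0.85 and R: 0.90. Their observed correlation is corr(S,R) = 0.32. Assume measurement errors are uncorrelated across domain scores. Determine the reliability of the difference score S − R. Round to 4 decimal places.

0.8162

Var(S−R) = 1 + 1 − 2·0.32 = 2 − 0.64 = 1.36.
Because errors are independent across components, Cov(Tᵢ,Tⱼ) = Cov(Xᵢ,Xⱼ); the off-diagonal part of the true-score variance is the same as above.
True-score variance = [0.85 + 0.90] − 0.64 = 1.75 − 0.64 = 1.11.
Reliability = 1.11 / 1.36 = 0.8162.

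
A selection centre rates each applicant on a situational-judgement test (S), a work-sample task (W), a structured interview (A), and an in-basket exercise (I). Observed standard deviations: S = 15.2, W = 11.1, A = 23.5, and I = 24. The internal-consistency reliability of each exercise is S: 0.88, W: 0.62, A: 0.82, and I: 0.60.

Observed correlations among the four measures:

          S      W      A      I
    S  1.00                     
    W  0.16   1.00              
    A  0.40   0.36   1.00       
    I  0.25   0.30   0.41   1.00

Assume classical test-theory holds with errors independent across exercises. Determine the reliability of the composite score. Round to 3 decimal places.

0.856

Var(S+W+A+I) = 15.2² + 11.1² + 23.5² + 24² + 2·[15.2·11.1·0.16 + 15.2·23.5·0.40 + 15.2·24·0.25 + 11.1·23.5·0.36 + 11.1·24·0.30 + 23.5·24·0.41] = 1482.5 + 1332.28 = 2814.78.
With uncorrelated errors the cross-covariances are all true-score covariance, so they carry over unchanged; only the diagonal terms shrink to ρᵢσᵢ².
True-score variance = [15.2²·0.88 + 11.1²·0.62 + 23.5²·0.82 + 24²·0.60] + 1332.28 = 1078.15 + 1332.28 = 2410.43.
Reliability = 2410.43 / 2814.78 = 0.856.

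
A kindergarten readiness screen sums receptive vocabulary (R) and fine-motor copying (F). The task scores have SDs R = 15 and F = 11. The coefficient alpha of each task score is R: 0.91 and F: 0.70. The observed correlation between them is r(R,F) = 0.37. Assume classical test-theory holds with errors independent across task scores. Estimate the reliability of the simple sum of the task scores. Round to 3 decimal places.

0.879

Var(R+F) = 15² + 11² + 2·[15·11·0.37] = 346 + 122.1 = 468.1.
Because errors are independent across components, Cov(Tᵢ,Tⱼ) = Cov(Xᵢ,Xⱼ); the off-diagonal part of the true-score variance is the same as above.
True-score variance = [15²·0.91 + 11²·0.70] + 122.1 = 289.45 + 122.1 = 411.55.
Reliability = 411.55 / 468.1 = 0.879.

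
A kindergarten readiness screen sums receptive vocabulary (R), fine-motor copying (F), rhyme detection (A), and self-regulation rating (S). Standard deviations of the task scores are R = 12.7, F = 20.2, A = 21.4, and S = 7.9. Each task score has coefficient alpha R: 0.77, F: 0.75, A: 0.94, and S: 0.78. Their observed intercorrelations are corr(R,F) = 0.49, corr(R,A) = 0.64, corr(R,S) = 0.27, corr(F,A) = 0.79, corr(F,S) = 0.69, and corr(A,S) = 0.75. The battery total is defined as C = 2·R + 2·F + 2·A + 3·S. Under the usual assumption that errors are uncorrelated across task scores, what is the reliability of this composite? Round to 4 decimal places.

Var(C) = 2²·12.7² + 2²·20.2² + 2²·21.4² + 3²·7.9² + 2·[4·12.7·20.2·0.49 + 4·12.7·21.4·0.64 + 6·12.7·7.9·0.27 + 4·20.2·21.4·0.79 + 6·20.2·7.9·0.69 + 6·21.4·7.9·0.75] = 4670.85 + 8297.09 = 12967.9.
Because errors are independent across components, Cov(Tᵢ,Tⱼ) = Cov(Xᵢ,Xⱼ); the off-diagonal part of the true-score variance is the same as above.
True-score variance = [2²·12.7²·0.77 + 2²·20.2²·0.75 + 2²·21.4²·0.94 + 3²·7.9²·0.78] + 8297.09 = 3880.94 + 8297.09 = 12178.
Reliability = 12178 / 12967.9 = 0.9391.

0.9391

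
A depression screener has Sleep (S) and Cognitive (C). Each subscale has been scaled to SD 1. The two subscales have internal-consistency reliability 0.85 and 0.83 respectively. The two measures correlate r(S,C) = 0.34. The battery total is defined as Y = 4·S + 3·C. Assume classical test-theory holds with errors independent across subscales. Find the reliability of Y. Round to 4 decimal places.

Var(Y) = 4² + 3² + 2·[12·0.34] = 25 + 8.16 = 33.16.
With uncorrelated errors the cross-covariances are all true-score covariance, so they carry over unchanged; only the diagonal terms shrink to ρᵢσᵢ².
True-score variance = [4²·0.85 + 3²·0.83] + 8.16 = 21.07 + 8.16 = 29.23.
Reliability = 29.23 / 33.16 = 0.8815.

0.8815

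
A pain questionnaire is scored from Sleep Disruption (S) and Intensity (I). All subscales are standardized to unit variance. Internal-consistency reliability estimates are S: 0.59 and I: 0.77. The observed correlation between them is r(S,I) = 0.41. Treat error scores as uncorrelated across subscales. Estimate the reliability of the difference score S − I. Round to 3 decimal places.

Var(S−I) = 1 + 1 − 2·0.41 = 2 − 0.82 = 1.18.
Under uncorrelated errors the observed covariances equal the true-score covariances, so only the own-variance terms attenuate.
True-score variance = [0.59 + 0.77] − 0.82 = 1.36 − 0.82 = 0.54.
Reliability = 0.54 / 1.18 = 0.458.

0.458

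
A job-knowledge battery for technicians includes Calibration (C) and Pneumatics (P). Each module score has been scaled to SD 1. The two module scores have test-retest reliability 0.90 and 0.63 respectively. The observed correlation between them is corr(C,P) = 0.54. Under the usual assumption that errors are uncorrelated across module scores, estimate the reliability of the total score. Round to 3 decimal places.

0.847

Var(C+P) = 2 + 2·[0.54] = 2 + 1.08 = 3.08.
Under uncorrelated errors the observed covariances equal the true-score covariances, so only the own-variance terms attenuate.
True-score variance = [0.90 + 0.63] + 1.08 = 1.53 + 1.08 = 2.61.
Reliability = 2.61 / 3.08 = 0.847.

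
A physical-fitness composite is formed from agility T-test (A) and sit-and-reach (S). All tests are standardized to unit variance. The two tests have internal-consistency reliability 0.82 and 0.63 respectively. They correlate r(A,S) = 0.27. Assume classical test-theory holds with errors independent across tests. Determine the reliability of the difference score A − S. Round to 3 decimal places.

Var(A−S) = 1 + 1 − 2·0.27 = 2 − 0.54 = 1.46.
With uncorrelated errors the cross-covariances are all true-score covariance, so they carry over unchanged; only the diagonal terms shrink to ρᵢσᵢ².
True-score variance = [0.82 + 0.63] − 0.54 = 1.45 − 0.54 = 0.91.
Reliability = 0.91 / 1.46 = 0.623.

0.623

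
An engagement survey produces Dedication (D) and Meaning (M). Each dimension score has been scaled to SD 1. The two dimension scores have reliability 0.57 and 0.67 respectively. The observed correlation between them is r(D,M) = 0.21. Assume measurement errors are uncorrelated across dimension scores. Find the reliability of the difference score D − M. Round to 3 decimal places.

Var(D−M) = 1 + 1 − 2·0.21 = 2 − 0.42 = 1.58.
Under uncorrelated errors the observed covariances equal the true-score covariances, so only the own-variance terms attenuate.
True-score variance = [0.57 + 0.67] − 0.42 = 1.24 − 0.42 = 0.82.
Reliability = 0.82 / 1.58 = 0.519.

0.519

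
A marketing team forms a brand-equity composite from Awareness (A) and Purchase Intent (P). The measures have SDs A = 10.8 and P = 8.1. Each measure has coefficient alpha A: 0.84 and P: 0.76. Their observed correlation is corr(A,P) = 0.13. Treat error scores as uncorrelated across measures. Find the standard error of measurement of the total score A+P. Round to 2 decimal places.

5.87

Var(total) = 182.25 + 22.7448 = 204.995.
True-score variance = 147.841 + 22.7448 = 170.586, so reliability = 0.8321.
Error variance = 204.995 − 170.586 = 34.4088; SEM = √34.4088 = 5.87.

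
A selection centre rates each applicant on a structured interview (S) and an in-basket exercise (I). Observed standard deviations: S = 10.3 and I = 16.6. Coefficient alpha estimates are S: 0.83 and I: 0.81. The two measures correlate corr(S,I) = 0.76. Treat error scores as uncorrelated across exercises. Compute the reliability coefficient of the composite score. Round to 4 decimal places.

Var(S+I) = 10.3² + 16.6² + 2·[10.3·16.6·0.76] = 381.65 + 259.89 = 641.54.
With uncorrelated errors the cross-covariances are all true-score covariance, so they carry over unchanged; only the diagonal terms shrink to ρᵢσᵢ².
True-score variance = [10.3²·0.83 + 16.6²·0.81] + 259.89 = 311.258 + 259.89 = 571.148.
Reliability = 571.148 / 641.54 = 0.8903.

0.8903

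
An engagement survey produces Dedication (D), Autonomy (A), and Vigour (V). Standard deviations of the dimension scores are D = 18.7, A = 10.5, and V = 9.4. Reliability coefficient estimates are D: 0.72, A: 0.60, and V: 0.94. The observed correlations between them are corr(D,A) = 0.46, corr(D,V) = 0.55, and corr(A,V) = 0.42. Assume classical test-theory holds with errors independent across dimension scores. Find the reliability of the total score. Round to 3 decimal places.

0.853

Var(D+A+V) = 18.7² + 10.5² + 9.4² + 2·[18.7·10.5·0.46 + 18.7·9.4·0.55 + 10.5·9.4·0.42] = 548.3 + 456.908 = 1005.21.
Under uncorrelated errors the observed covariances equal the true-score covariances, so only the own-variance terms attenuate.
True-score variance = [18.7²·0.72 + 10.5²·0.60 + 9.4²·0.94] + 456.908 = 400.985 + 456.908 = 857.893.
Reliability = 857.893 / 1005.21 = 0.853.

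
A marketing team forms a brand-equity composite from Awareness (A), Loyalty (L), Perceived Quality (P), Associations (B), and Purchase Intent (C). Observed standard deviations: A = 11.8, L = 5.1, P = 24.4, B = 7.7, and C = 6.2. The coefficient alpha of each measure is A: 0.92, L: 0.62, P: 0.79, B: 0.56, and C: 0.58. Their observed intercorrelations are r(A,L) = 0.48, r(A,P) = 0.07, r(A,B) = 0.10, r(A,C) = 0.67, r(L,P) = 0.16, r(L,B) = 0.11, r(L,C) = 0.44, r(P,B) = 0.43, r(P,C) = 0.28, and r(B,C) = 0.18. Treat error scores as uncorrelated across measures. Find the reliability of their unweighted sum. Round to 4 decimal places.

Var(A+L+P+B+C) = 11.8² + 5.1² + 24.4² + 7.7² + 6.2² + 2·[11.8·5.1·0.48 + 11.8·24.4·0.07 + 11.8·7.7·0.10 + 11.8·6.2·0.67 + 5.1·24.4·0.16 + 5.1·7.7·0.11 + 5.1·6.2·0.44 + 24.4·7.7·0.43 + 24.4·6.2·0.28 + 7.7·6.2·0.18] = 858.34 + 554.054 = 1412.39.
With uncorrelated errors the cross-covariances are all true-score covariance, so they carry over unchanged; only the diagonal terms shrink to ρᵢσᵢ².
True-score variance = [11.8²·0.92 + 5.1²·0.62 + 24.4²·0.79 + 7.7²·0.56 + 6.2²·0.58] + 554.054 = 670.059 + 554.054 = 1224.11.
Reliability = 1224.11 / 1412.39 = 0.8667.

0.8667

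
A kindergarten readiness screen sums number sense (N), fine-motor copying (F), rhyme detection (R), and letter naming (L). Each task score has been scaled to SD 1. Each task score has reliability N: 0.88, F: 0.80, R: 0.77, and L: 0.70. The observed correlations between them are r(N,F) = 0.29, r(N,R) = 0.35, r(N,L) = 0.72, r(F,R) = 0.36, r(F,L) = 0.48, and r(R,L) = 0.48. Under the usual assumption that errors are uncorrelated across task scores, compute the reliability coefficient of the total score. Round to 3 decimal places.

0.909

Var(N+F+R+L) = 4 + 2·[0.29 + 0.35 + 0.72 + 0.36 + 0.48 + 0.48] = 4 + 5.36 = 9.36.
Under uncorrelated errors the observed covariances equal the true-score covariances, so only the own-variance terms attenuate.
True-score variance = [0.88 + 0.80 + 0.77 + 0.70] + 5.36 = 3.15 + 5.36 = 8.51.
Reliability = 8.51 / 9.36 = 0.909.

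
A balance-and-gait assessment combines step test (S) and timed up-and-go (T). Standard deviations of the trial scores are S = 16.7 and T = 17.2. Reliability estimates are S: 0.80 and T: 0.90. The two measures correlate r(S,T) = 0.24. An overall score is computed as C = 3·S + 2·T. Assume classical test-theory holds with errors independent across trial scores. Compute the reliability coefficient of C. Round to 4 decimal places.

Var(C) = 3²·16.7² + 2²·17.2² + 2·[6·16.7·17.2·0.24] = 3693.37 + 827.251 = 4520.62.
Because errors are independent across components, Cov(Tᵢ,Tⱼ) = Cov(Xᵢ,Xⱼ); the off-diagonal part of the true-score variance is the same as above.
True-score variance = [3²·16.7²·0.80 + 2²·17.2²·0.90] + 827.251 = 3073.03 + 827.251 = 3900.28.
Reliability = 3900.28 / 4520.62 = 0.8628.

0.8628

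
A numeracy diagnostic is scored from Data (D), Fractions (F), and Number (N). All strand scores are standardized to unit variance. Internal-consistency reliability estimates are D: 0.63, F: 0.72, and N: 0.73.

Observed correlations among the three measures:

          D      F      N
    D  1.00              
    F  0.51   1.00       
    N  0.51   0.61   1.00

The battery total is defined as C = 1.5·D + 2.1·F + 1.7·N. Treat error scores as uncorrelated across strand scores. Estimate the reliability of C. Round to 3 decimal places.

Var(C) = 1.5² + 2.1² + 1.7² + 2·[3.15·0.51 + 2.55·0.51 + 3.57·0.61] = 9.55 + 10.1694 = 19.7194.
With uncorrelated errors the cross-covariances are all true-score covariance, so they carry over unchanged; only the diagonal terms shrink to ρᵢσᵢ².
True-score variance = [1.5²·0.63 + 2.1²·0.72 + 1.7²·0.73] + 10.1694 = 6.7024 + 10.1694 = 16.8718.
Reliability = 16.8718 / 19.7194 = 0.856.

0.856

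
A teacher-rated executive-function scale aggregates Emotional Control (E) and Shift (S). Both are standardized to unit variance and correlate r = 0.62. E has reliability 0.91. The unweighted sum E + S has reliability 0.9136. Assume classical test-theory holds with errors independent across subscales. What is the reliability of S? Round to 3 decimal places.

Var(E+S) = 2 + 2·0.62 = 3.240.
True-score variance = ρ_E + ρ_S + 2·0.62, so 0.9136 = (0.91 + ρ_S + 1.24) / 3.240.
ρ_S = 0.9136·3.240 − 0.91 − 1.24 = 0.810.

0.810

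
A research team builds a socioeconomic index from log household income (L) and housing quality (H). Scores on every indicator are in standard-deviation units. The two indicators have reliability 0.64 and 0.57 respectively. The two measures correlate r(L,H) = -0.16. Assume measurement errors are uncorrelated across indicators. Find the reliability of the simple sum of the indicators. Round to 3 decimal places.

0.530

Var(L+H) = 2 + 2·[(-0.16)] = 2 − 0.32 = 1.68.
Because errors are independent across components, Cov(Tᵢ,Tⱼ) = Cov(Xᵢ,Xⱼ); the off-diagonal part of the true-score variance is the same as above.
True-score variance = [0.64 + 0.57] − 0.32 = 1.21 − 0.32 = 0.89.
Reliability = 0.89 / 1.68 = 0.530.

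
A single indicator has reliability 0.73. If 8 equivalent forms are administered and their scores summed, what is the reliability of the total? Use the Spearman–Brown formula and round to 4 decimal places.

0.9558

ρ_k = kρ / (1 + (k−1)ρ) = 8·0.73 / (1 + 7·0.73) = 5.840 / 6.110 = 0.9558.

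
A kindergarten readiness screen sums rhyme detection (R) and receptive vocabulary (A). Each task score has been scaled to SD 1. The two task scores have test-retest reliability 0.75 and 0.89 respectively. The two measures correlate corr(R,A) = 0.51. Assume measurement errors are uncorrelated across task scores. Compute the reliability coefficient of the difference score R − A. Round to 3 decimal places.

0.633

Var(R−A) = 1 + 1 − 2·0.51 = 2 − 1.02 = 0.98.
Under uncorrelated errors the observed covariances equal the true-score covariances, so only the own-variance terms attenuate.
True-score variance = [0.75 + 0.89] − 1.02 = 1.64 − 1.02 = 0.62.
Reliability = 0.62 / 0.98 = 0.633.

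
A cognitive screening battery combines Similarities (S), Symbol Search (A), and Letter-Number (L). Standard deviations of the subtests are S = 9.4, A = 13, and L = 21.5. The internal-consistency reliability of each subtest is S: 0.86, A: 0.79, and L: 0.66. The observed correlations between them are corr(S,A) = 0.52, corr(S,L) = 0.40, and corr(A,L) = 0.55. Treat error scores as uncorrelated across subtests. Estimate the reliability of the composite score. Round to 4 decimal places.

Var(S+A+L) = 9.4² + 13² + 21.5² + 2·[9.4·13·0.52 + 9.4·21.5·0.40 + 13·21.5·0.55] = 719.61 + 596.218 = 1315.83.
Because errors are independent across components, Cov(Tᵢ,Tⱼ) = Cov(Xᵢ,Xⱼ); the off-diagonal part of the true-score variance is the same as above.
True-score variance = [9.4²·0.86 + 13²·0.79 + 21.5²·0.66] + 596.218 = 514.585 + 596.218 = 1110.8.
Reliability = 1110.8 / 1315.83 = 0.8442.

0.8442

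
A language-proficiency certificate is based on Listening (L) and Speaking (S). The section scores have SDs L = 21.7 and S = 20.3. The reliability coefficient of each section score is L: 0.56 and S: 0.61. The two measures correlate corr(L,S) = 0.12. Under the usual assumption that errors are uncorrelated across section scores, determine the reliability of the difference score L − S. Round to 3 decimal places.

Var(L−S) = 21.7² + 20.3² − 2·21.7·20.3·0.12 = 882.98 − 105.722 = 777.258.
Under uncorrelated errors the observed covariances equal the true-score covariances, so only the own-variance terms attenuate.
True-score variance = [21.7²·0.56 + 20.3²·0.61] − 105.722 = 515.073 − 105.722 = 409.351.
Reliability = 409.351 / 777.258 = 0.527.

0.527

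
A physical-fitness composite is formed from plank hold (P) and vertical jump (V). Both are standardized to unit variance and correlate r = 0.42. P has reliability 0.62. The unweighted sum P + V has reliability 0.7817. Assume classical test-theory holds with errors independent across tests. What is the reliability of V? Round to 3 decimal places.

0.760

Var(P+V) = 2 + 2·0.42 = 2.840.
True-score variance = ρ_P + ρ_V + 2·0.42, so 0.7817 = (0.62 + ρ_V + 0.84) / 2.840.
ρ_V = 0.7817·2.840 − 0.62 − 0.84 = 0.760.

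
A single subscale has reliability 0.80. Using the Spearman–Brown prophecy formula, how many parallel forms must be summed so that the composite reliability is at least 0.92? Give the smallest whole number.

3

k ≥ ρ*(1−ρ₁)/(ρ₁(1−ρ*)) = 0.92·0.20 / (0.80·0.08) = 2.875.
Smallest integer k = 3.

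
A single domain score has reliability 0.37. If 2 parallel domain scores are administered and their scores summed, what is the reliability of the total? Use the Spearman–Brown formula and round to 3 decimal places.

0.540

ρ_k = kρ / (1 + (k−1)ρ) = 2·0.37 / (1 + 1·0.37) = 0.740 / 1.370 = 0.540.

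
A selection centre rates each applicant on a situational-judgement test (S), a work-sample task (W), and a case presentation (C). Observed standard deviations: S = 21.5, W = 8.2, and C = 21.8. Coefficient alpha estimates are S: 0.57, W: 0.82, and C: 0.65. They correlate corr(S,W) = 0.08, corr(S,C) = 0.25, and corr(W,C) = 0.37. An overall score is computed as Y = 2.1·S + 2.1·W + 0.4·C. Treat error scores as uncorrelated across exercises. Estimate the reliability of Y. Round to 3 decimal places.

0.664

Var(Y) = 2.1²·21.5² + 2.1²·8.2² + 0.4²·21.8² + 2·[4.41·21.5·8.2·0.08 + 0.84·21.5·21.8·0.25 + 0.84·8.2·21.8·0.37] = 2411.09 + 432.368 = 2843.46.
Under uncorrelated errors the observed covariances equal the true-score covariances, so only the own-variance terms attenuate.
True-score variance = [2.1²·21.5²·0.57 + 2.1²·8.2²·0.82 + 0.4²·21.8²·0.65] + 432.368 = 1454.54 + 432.368 = 1886.9.
Reliability = 1886.9 / 2843.46 = 0.664.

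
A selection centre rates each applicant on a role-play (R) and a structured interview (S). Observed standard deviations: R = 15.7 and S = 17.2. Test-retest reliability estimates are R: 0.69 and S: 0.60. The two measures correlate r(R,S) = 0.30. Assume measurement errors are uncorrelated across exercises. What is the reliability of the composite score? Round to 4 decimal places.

0.7235

Var(R+S) = 15.7² + 17.2² + 2·[15.7·17.2·0.30] = 542.33 + 162.024 = 704.354.
Under uncorrelated errors the observed covariances equal the true-score covariances, so only the own-variance terms attenuate.
True-score variance = [15.7²·0.69 + 17.2²·0.60] + 162.024 = 347.582 + 162.024 = 509.606.
Reliability = 509.606 / 704.354 = 0.7235.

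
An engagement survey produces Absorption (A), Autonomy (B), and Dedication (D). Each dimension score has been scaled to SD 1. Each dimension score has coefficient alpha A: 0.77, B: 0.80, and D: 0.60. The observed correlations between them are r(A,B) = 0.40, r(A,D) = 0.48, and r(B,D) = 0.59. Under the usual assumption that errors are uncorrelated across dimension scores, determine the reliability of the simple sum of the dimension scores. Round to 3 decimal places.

0.860

Var(A+B+D) = 3 + 2·[0.40 + 0.48 + 0.59] = 3 + 2.94 = 5.94.
With uncorrelated errors the cross-covariances are all true-score covariance, so they carry over unchanged; only the diagonal terms shrink to ρᵢσᵢ².
True-score variance = [0.77 + 0.80 + 0.60] + 2.94 = 2.17 + 2.94 = 5.11.
Reliability = 5.11 / 5.94 = 0.860.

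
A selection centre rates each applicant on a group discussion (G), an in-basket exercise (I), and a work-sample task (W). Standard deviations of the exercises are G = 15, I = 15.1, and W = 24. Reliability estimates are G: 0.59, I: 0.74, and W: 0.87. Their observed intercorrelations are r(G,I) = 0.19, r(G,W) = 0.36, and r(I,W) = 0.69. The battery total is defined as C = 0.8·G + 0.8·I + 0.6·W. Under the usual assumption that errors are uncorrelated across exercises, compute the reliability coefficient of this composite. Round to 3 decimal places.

0.865

Var(C) = 0.8²·15² + 0.8²·15.1² + 0.6²·24² + 2·[0.64·15·15.1·0.19 + 0.48·15·24·0.36 + 0.48·15.1·24·0.69] = 497.286 + 419.555 = 916.841.
With uncorrelated errors the cross-covariances are all true-score covariance, so they carry over unchanged; only the diagonal terms shrink to ρᵢσᵢ².
True-score variance = [0.8²·15²·0.59 + 0.8²·15.1²·0.74 + 0.6²·24²·0.87] + 419.555 = 373.349 + 419.555 = 792.903.
Reliability = 792.903 / 916.841 = 0.865.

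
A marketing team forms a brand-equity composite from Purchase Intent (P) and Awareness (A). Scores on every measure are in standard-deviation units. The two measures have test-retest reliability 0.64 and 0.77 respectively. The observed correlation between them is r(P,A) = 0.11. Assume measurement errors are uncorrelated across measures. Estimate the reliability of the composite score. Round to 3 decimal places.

Var(P+A) = 2 + 2·[0.11] = 2 + 0.22 = 2.22.
Under uncorrelated errors the observed covariances equal the true-score covariances, so only the own-variance terms attenuate.
True-score variance = [0.64 + 0.77] + 0.22 = 1.41 + 0.22 = 1.63.
Reliability = 1.63 / 2.22 = 0.734.

0.734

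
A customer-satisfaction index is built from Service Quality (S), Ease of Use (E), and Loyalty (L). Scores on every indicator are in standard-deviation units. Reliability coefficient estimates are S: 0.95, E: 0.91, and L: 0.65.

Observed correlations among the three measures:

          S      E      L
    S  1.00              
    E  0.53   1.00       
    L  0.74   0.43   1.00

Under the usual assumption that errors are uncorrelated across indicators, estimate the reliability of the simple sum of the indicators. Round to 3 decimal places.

0.923

Var(S+E+L) = 3 + 2·[0.53 + 0.74 + 0.43] = 3 + 3.4 = 6.4.
With uncorrelated errors the cross-covariances are all true-score covariance, so they carry over unchanged; only the diagonal terms shrink to ρᵢσᵢ².
True-score variance = [0.95 + 0.91 + 0.65] + 3.4 = 2.51 + 3.4 = 5.91.
Reliability = 5.91 / 6.4 = 0.923.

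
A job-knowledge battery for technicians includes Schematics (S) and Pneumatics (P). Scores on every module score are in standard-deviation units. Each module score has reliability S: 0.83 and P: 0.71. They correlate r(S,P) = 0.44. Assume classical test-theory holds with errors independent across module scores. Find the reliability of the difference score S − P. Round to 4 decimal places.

Var(S−P) = 1 + 1 − 2·0.44 = 2 − 0.88 = 1.12.
With uncorrelated errors the cross-covariances are all true-score covariance, so they carry over unchanged; only the diagonal terms shrink to ρᵢσᵢ².
True-score variance = [0.83 + 0.71] − 0.88 = 1.54 − 0.88 = 0.66.
Reliability = 0.66 / 1.12 = 0.5893.

0.5893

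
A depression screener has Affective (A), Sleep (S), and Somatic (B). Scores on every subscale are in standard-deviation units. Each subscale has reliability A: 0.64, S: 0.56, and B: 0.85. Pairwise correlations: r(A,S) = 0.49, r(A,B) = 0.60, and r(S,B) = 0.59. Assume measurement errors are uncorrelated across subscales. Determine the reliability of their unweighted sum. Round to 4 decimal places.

0.8506

Var(A+S+B) = 3 + 2·[0.49 + 0.60 + 0.59] = 3 + 3.36 = 6.36.
Because errors are independent across components, Cov(Tᵢ,Tⱼ) = Cov(Xᵢ,Xⱼ); the off-diagonal part of the true-score variance is the same as above.
True-score variance = [0.64 + 0.56 + 0.85] + 3.36 = 2.05 + 3.36 = 5.41.
Reliability = 5.41 / 6.36 = 0.8506.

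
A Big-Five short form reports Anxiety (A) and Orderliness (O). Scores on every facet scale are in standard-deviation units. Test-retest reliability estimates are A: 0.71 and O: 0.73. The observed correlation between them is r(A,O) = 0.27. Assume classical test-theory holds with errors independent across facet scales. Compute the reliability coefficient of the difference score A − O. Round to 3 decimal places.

0.616

Var(A−O) = 1 + 1 − 2·0.27 = 2 − 0.54 = 1.46.
Under uncorrelated errors the observed covariances equal the true-score covariances, so only the own-variance terms attenuate.
True-score variance = [0.71 + 0.73] − 0.54 = 1.44 − 0.54 = 0.9.
Reliability = 0.9 / 1.46 = 0.616.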